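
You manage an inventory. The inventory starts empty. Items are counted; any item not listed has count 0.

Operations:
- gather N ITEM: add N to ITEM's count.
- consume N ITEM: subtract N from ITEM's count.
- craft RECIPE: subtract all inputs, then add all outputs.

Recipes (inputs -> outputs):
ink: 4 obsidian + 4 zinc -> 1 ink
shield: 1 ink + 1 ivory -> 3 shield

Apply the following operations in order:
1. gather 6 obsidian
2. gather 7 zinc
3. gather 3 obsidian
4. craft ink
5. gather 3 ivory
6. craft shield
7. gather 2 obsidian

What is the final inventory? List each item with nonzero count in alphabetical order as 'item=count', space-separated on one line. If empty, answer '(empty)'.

After 1 (gather 6 obsidian): obsidian=6
After 2 (gather 7 zinc): obsidian=6 zinc=7
After 3 (gather 3 obsidian): obsidian=9 zinc=7
After 4 (craft ink): ink=1 obsidian=5 zinc=3
After 5 (gather 3 ivory): ink=1 ivory=3 obsidian=5 zinc=3
After 6 (craft shield): ivory=2 obsidian=5 shield=3 zinc=3
After 7 (gather 2 obsidian): ivory=2 obsidian=7 shield=3 zinc=3

Answer: ivory=2 obsidian=7 shield=3 zinc=3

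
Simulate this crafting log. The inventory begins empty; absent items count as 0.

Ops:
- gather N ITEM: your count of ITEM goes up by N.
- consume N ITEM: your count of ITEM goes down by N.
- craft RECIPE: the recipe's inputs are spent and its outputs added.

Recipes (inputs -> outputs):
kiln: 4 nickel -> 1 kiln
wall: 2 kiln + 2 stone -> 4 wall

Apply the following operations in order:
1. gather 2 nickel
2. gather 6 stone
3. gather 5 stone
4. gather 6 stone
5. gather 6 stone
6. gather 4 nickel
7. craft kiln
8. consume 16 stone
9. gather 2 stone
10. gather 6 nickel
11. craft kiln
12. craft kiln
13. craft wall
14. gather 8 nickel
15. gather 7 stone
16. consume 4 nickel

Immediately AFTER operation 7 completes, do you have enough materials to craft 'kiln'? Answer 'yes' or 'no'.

After 1 (gather 2 nickel): nickel=2
After 2 (gather 6 stone): nickel=2 stone=6
After 3 (gather 5 stone): nickel=2 stone=11
After 4 (gather 6 stone): nickel=2 stone=17
After 5 (gather 6 stone): nickel=2 stone=23
After 6 (gather 4 nickel): nickel=6 stone=23
After 7 (craft kiln): kiln=1 nickel=2 stone=23

Answer: no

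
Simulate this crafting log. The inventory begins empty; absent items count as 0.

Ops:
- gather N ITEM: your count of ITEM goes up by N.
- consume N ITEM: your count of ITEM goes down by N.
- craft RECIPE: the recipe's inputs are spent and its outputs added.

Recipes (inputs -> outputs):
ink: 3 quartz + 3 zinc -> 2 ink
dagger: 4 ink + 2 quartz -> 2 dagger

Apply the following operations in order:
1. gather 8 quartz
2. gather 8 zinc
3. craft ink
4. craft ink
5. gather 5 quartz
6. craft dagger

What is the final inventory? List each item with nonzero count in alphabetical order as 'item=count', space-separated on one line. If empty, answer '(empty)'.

Answer: dagger=2 quartz=5 zinc=2

Derivation:
After 1 (gather 8 quartz): quartz=8
After 2 (gather 8 zinc): quartz=8 zinc=8
After 3 (craft ink): ink=2 quartz=5 zinc=5
After 4 (craft ink): ink=4 quartz=2 zinc=2
After 5 (gather 5 quartz): ink=4 quartz=7 zinc=2
After 6 (craft dagger): dagger=2 quartz=5 zinc=2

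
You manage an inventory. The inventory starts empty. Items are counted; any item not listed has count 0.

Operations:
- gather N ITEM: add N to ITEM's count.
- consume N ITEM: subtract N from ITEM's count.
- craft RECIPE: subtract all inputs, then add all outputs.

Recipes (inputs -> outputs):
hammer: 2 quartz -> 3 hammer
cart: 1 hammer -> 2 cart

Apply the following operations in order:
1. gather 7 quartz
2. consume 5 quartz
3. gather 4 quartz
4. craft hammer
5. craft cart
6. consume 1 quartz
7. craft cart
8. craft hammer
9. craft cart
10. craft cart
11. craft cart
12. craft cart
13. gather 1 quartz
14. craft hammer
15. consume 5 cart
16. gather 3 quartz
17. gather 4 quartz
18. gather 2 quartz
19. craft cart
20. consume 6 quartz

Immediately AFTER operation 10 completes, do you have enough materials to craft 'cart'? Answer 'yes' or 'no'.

After 1 (gather 7 quartz): quartz=7
After 2 (consume 5 quartz): quartz=2
After 3 (gather 4 quartz): quartz=6
After 4 (craft hammer): hammer=3 quartz=4
After 5 (craft cart): cart=2 hammer=2 quartz=4
After 6 (consume 1 quartz): cart=2 hammer=2 quartz=3
After 7 (craft cart): cart=4 hammer=1 quartz=3
After 8 (craft hammer): cart=4 hammer=4 quartz=1
After 9 (craft cart): cart=6 hammer=3 quartz=1
After 10 (craft cart): cart=8 hammer=2 quartz=1

Answer: yes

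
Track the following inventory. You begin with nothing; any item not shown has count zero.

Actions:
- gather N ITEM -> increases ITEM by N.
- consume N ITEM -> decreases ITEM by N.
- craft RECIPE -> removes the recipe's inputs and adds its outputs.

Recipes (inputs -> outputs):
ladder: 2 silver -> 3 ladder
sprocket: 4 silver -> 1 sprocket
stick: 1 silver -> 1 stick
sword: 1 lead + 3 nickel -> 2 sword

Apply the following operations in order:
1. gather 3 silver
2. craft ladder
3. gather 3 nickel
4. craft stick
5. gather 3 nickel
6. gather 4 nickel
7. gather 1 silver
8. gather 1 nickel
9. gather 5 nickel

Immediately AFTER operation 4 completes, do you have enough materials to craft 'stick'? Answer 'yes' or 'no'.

After 1 (gather 3 silver): silver=3
After 2 (craft ladder): ladder=3 silver=1
After 3 (gather 3 nickel): ladder=3 nickel=3 silver=1
After 4 (craft stick): ladder=3 nickel=3 stick=1

Answer: no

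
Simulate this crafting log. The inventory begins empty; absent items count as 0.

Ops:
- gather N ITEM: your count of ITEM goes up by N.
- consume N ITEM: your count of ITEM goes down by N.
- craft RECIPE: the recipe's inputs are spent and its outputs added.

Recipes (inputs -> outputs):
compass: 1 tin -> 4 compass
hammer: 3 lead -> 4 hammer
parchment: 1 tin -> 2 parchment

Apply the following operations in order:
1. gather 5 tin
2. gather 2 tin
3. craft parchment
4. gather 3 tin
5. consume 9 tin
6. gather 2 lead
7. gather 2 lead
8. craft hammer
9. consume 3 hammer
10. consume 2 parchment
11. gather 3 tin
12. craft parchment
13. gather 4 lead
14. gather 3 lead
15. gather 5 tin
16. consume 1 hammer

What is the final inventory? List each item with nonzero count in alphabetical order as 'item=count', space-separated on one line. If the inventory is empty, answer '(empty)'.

Answer: lead=8 parchment=2 tin=7

Derivation:
After 1 (gather 5 tin): tin=5
After 2 (gather 2 tin): tin=7
After 3 (craft parchment): parchment=2 tin=6
After 4 (gather 3 tin): parchment=2 tin=9
After 5 (consume 9 tin): parchment=2
After 6 (gather 2 lead): lead=2 parchment=2
After 7 (gather 2 lead): lead=4 parchment=2
After 8 (craft hammer): hammer=4 lead=1 parchment=2
After 9 (consume 3 hammer): hammer=1 lead=1 parchment=2
After 10 (consume 2 parchment): hammer=1 lead=1
After 11 (gather 3 tin): hammer=1 lead=1 tin=3
After 12 (craft parchment): hammer=1 lead=1 parchment=2 tin=2
After 13 (gather 4 lead): hammer=1 lead=5 parchment=2 tin=2
After 14 (gather 3 lead): hammer=1 lead=8 parchment=2 tin=2
After 15 (gather 5 tin): hammer=1 lead=8 parchment=2 tin=7
After 16 (consume 1 hammer): lead=8 parchment=2 tin=7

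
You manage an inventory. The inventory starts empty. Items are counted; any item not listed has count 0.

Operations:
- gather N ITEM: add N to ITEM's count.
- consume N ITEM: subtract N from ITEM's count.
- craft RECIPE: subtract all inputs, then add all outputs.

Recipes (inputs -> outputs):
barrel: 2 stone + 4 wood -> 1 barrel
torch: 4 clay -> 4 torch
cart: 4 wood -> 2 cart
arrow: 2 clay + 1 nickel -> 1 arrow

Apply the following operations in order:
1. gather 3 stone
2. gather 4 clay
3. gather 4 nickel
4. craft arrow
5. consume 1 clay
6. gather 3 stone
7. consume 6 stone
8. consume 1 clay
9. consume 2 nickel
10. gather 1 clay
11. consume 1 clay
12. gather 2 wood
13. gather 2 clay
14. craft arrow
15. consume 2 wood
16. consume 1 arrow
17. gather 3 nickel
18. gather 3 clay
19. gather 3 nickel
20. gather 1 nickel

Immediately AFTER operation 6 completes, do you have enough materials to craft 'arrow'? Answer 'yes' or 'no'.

Answer: no

Derivation:
After 1 (gather 3 stone): stone=3
After 2 (gather 4 clay): clay=4 stone=3
After 3 (gather 4 nickel): clay=4 nickel=4 stone=3
After 4 (craft arrow): arrow=1 clay=2 nickel=3 stone=3
After 5 (consume 1 clay): arrow=1 clay=1 nickel=3 stone=3
After 6 (gather 3 stone): arrow=1 clay=1 nickel=3 stone=6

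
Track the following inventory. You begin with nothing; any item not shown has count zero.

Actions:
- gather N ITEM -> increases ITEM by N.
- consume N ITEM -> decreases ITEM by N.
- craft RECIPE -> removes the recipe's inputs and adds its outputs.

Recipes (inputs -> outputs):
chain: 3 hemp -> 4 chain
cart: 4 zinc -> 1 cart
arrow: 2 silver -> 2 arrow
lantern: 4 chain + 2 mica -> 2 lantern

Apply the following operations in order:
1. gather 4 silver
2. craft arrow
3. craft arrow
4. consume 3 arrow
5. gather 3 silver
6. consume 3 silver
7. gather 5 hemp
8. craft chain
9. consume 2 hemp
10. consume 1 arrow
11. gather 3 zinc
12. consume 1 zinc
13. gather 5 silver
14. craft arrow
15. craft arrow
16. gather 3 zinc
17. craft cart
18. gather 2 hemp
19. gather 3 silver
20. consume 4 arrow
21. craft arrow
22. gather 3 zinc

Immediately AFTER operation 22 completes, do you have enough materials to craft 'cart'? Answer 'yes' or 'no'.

After 1 (gather 4 silver): silver=4
After 2 (craft arrow): arrow=2 silver=2
After 3 (craft arrow): arrow=4
After 4 (consume 3 arrow): arrow=1
After 5 (gather 3 silver): arrow=1 silver=3
After 6 (consume 3 silver): arrow=1
After 7 (gather 5 hemp): arrow=1 hemp=5
After 8 (craft chain): arrow=1 chain=4 hemp=2
After 9 (consume 2 hemp): arrow=1 chain=4
After 10 (consume 1 arrow): chain=4
After 11 (gather 3 zinc): chain=4 zinc=3
After 12 (consume 1 zinc): chain=4 zinc=2
After 13 (gather 5 silver): chain=4 silver=5 zinc=2
After 14 (craft arrow): arrow=2 chain=4 silver=3 zinc=2
After 15 (craft arrow): arrow=4 chain=4 silver=1 zinc=2
After 16 (gather 3 zinc): arrow=4 chain=4 silver=1 zinc=5
After 17 (craft cart): arrow=4 cart=1 chain=4 silver=1 zinc=1
After 18 (gather 2 hemp): arrow=4 cart=1 chain=4 hemp=2 silver=1 zinc=1
After 19 (gather 3 silver): arrow=4 cart=1 chain=4 hemp=2 silver=4 zinc=1
After 20 (consume 4 arrow): cart=1 chain=4 hemp=2 silver=4 zinc=1
After 21 (craft arrow): arrow=2 cart=1 chain=4 hemp=2 silver=2 zinc=1
After 22 (gather 3 zinc): arrow=2 cart=1 chain=4 hemp=2 silver=2 zinc=4

Answer: yes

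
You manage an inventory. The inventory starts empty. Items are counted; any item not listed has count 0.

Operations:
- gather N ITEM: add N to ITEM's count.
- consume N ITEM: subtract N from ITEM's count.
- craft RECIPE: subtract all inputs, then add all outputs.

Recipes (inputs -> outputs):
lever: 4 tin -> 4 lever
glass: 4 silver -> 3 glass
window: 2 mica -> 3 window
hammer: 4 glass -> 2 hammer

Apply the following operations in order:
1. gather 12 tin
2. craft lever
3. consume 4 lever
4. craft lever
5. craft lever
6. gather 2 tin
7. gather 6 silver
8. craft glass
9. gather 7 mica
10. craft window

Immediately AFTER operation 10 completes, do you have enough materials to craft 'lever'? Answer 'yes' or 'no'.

Answer: no

Derivation:
After 1 (gather 12 tin): tin=12
After 2 (craft lever): lever=4 tin=8
After 3 (consume 4 lever): tin=8
After 4 (craft lever): lever=4 tin=4
After 5 (craft lever): lever=8
After 6 (gather 2 tin): lever=8 tin=2
After 7 (gather 6 silver): lever=8 silver=6 tin=2
After 8 (craft glass): glass=3 lever=8 silver=2 tin=2
After 9 (gather 7 mica): glass=3 lever=8 mica=7 silver=2 tin=2
After 10 (craft window): glass=3 lever=8 mica=5 silver=2 tin=2 window=3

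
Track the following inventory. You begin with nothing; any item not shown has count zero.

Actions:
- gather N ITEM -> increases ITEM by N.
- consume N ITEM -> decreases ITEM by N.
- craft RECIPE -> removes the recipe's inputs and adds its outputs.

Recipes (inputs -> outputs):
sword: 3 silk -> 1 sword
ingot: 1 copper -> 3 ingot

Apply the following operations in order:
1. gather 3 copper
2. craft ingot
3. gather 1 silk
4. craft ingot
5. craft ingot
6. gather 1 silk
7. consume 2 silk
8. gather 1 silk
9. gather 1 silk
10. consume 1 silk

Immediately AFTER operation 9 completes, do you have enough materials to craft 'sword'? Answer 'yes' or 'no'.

After 1 (gather 3 copper): copper=3
After 2 (craft ingot): copper=2 ingot=3
After 3 (gather 1 silk): copper=2 ingot=3 silk=1
After 4 (craft ingot): copper=1 ingot=6 silk=1
After 5 (craft ingot): ingot=9 silk=1
After 6 (gather 1 silk): ingot=9 silk=2
After 7 (consume 2 silk): ingot=9
After 8 (gather 1 silk): ingot=9 silk=1
After 9 (gather 1 silk): ingot=9 silk=2

Answer: no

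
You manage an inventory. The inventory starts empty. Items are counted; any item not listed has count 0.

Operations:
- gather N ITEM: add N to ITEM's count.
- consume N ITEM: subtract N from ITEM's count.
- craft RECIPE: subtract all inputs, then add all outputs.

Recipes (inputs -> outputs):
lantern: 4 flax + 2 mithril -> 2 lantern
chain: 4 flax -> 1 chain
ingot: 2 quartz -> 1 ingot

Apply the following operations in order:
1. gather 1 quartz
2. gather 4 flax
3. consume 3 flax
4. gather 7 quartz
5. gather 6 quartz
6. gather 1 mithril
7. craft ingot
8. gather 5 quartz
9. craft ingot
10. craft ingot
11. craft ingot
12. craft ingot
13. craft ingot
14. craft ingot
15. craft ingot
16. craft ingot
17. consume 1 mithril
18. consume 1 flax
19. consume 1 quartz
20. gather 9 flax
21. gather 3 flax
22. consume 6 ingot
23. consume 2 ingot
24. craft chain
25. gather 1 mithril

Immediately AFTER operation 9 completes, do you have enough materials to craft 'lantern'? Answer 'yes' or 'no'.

After 1 (gather 1 quartz): quartz=1
After 2 (gather 4 flax): flax=4 quartz=1
After 3 (consume 3 flax): flax=1 quartz=1
After 4 (gather 7 quartz): flax=1 quartz=8
After 5 (gather 6 quartz): flax=1 quartz=14
After 6 (gather 1 mithril): flax=1 mithril=1 quartz=14
After 7 (craft ingot): flax=1 ingot=1 mithril=1 quartz=12
After 8 (gather 5 quartz): flax=1 ingot=1 mithril=1 quartz=17
After 9 (craft ingot): flax=1 ingot=2 mithril=1 quartz=15

Answer: no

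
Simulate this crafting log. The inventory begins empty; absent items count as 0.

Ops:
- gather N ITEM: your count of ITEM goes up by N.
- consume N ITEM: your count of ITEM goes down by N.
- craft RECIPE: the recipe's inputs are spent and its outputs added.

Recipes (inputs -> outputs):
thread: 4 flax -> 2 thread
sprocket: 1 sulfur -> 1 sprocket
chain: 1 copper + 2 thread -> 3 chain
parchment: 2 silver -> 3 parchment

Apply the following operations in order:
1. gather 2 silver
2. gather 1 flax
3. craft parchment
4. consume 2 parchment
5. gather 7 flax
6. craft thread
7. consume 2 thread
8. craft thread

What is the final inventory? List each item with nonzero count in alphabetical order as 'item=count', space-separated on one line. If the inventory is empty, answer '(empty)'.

After 1 (gather 2 silver): silver=2
After 2 (gather 1 flax): flax=1 silver=2
After 3 (craft parchment): flax=1 parchment=3
After 4 (consume 2 parchment): flax=1 parchment=1
After 5 (gather 7 flax): flax=8 parchment=1
After 6 (craft thread): flax=4 parchment=1 thread=2
After 7 (consume 2 thread): flax=4 parchment=1
After 8 (craft thread): parchment=1 thread=2

Answer: parchment=1 thread=2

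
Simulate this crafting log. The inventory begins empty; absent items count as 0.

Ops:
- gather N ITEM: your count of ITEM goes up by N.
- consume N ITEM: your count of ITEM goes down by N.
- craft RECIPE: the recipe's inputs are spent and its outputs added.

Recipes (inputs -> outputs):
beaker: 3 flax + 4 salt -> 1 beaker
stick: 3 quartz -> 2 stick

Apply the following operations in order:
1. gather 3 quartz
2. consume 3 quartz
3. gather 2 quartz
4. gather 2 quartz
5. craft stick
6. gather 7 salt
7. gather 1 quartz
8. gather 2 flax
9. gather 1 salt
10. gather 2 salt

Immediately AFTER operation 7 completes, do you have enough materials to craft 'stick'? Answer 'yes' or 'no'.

Answer: no

Derivation:
After 1 (gather 3 quartz): quartz=3
After 2 (consume 3 quartz): (empty)
After 3 (gather 2 quartz): quartz=2
After 4 (gather 2 quartz): quartz=4
After 5 (craft stick): quartz=1 stick=2
After 6 (gather 7 salt): quartz=1 salt=7 stick=2
After 7 (gather 1 quartz): quartz=2 salt=7 stick=2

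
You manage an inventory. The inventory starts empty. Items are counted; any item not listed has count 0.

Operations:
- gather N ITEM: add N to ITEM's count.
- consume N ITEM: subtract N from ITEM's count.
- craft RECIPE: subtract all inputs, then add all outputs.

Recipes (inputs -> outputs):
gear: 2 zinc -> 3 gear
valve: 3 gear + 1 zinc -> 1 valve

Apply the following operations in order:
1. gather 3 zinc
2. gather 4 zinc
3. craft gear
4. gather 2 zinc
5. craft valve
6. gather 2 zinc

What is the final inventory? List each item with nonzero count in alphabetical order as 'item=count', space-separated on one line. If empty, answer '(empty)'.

Answer: valve=1 zinc=8

Derivation:
After 1 (gather 3 zinc): zinc=3
After 2 (gather 4 zinc): zinc=7
After 3 (craft gear): gear=3 zinc=5
After 4 (gather 2 zinc): gear=3 zinc=7
After 5 (craft valve): valve=1 zinc=6
After 6 (gather 2 zinc): valve=1 zinc=8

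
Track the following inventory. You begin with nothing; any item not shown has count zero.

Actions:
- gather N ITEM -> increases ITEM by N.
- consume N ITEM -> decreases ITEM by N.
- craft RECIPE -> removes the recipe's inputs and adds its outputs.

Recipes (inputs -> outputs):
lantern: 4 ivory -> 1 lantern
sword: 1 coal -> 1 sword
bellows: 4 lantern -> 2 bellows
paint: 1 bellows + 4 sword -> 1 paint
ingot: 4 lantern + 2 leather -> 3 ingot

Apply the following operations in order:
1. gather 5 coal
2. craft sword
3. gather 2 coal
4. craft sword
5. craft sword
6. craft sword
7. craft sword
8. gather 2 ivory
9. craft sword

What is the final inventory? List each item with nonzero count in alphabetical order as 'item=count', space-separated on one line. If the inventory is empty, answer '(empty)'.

After 1 (gather 5 coal): coal=5
After 2 (craft sword): coal=4 sword=1
After 3 (gather 2 coal): coal=6 sword=1
After 4 (craft sword): coal=5 sword=2
After 5 (craft sword): coal=4 sword=3
After 6 (craft sword): coal=3 sword=4
After 7 (craft sword): coal=2 sword=5
After 8 (gather 2 ivory): coal=2 ivory=2 sword=5
After 9 (craft sword): coal=1 ivory=2 sword=6

Answer: coal=1 ivory=2 sword=6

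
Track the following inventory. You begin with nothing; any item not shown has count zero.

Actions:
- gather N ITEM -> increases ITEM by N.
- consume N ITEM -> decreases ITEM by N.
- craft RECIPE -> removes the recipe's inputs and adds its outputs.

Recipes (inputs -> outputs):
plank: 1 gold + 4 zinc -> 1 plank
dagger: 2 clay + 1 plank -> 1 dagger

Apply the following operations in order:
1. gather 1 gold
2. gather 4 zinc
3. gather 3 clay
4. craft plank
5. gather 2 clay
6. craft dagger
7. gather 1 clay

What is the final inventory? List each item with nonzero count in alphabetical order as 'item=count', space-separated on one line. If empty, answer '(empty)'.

Answer: clay=4 dagger=1

Derivation:
After 1 (gather 1 gold): gold=1
After 2 (gather 4 zinc): gold=1 zinc=4
After 3 (gather 3 clay): clay=3 gold=1 zinc=4
After 4 (craft plank): clay=3 plank=1
After 5 (gather 2 clay): clay=5 plank=1
After 6 (craft dagger): clay=3 dagger=1
After 7 (gather 1 clay): clay=4 dagger=1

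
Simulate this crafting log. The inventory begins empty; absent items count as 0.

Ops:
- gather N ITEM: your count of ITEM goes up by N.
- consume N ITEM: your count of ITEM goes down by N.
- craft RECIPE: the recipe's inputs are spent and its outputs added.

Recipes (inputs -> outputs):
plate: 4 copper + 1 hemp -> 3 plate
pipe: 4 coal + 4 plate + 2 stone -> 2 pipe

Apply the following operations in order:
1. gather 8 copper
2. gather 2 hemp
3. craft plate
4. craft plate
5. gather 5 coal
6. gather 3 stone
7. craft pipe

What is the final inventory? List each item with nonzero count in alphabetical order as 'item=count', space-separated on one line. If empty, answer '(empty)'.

After 1 (gather 8 copper): copper=8
After 2 (gather 2 hemp): copper=8 hemp=2
After 3 (craft plate): copper=4 hemp=1 plate=3
After 4 (craft plate): plate=6
After 5 (gather 5 coal): coal=5 plate=6
After 6 (gather 3 stone): coal=5 plate=6 stone=3
After 7 (craft pipe): coal=1 pipe=2 plate=2 stone=1

Answer: coal=1 pipe=2 plate=2 stone=1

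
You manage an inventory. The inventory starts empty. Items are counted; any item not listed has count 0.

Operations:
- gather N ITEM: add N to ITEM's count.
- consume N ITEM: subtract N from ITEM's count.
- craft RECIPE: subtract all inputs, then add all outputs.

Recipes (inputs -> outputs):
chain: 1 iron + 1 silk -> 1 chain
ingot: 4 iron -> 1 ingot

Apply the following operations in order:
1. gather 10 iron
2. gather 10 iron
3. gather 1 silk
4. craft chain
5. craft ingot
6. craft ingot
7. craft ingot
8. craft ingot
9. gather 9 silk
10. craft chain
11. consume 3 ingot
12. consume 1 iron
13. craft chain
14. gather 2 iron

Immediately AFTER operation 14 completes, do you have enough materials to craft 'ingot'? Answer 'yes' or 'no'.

After 1 (gather 10 iron): iron=10
After 2 (gather 10 iron): iron=20
After 3 (gather 1 silk): iron=20 silk=1
After 4 (craft chain): chain=1 iron=19
After 5 (craft ingot): chain=1 ingot=1 iron=15
After 6 (craft ingot): chain=1 ingot=2 iron=11
After 7 (craft ingot): chain=1 ingot=3 iron=7
After 8 (craft ingot): chain=1 ingot=4 iron=3
After 9 (gather 9 silk): chain=1 ingot=4 iron=3 silk=9
After 10 (craft chain): chain=2 ingot=4 iron=2 silk=8
After 11 (consume 3 ingot): chain=2 ingot=1 iron=2 silk=8
After 12 (consume 1 iron): chain=2 ingot=1 iron=1 silk=8
After 13 (craft chain): chain=3 ingot=1 silk=7
After 14 (gather 2 iron): chain=3 ingot=1 iron=2 silk=7

Answer: no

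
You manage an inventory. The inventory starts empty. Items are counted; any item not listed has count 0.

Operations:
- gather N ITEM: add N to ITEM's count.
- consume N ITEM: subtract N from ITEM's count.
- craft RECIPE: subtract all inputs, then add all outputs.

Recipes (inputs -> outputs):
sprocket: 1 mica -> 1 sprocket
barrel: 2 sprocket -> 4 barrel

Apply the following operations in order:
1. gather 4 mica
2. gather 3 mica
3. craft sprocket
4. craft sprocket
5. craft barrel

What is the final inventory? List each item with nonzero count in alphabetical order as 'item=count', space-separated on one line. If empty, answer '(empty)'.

Answer: barrel=4 mica=5

Derivation:
After 1 (gather 4 mica): mica=4
After 2 (gather 3 mica): mica=7
After 3 (craft sprocket): mica=6 sprocket=1
After 4 (craft sprocket): mica=5 sprocket=2
After 5 (craft barrel): barrel=4 mica=5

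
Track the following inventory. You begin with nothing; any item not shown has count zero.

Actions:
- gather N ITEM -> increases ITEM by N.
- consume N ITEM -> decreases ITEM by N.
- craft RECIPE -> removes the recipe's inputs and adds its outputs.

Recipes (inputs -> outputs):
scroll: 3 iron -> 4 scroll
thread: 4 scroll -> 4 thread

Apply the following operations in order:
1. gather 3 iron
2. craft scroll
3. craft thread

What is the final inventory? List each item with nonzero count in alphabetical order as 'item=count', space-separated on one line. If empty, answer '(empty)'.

After 1 (gather 3 iron): iron=3
After 2 (craft scroll): scroll=4
After 3 (craft thread): thread=4

Answer: thread=4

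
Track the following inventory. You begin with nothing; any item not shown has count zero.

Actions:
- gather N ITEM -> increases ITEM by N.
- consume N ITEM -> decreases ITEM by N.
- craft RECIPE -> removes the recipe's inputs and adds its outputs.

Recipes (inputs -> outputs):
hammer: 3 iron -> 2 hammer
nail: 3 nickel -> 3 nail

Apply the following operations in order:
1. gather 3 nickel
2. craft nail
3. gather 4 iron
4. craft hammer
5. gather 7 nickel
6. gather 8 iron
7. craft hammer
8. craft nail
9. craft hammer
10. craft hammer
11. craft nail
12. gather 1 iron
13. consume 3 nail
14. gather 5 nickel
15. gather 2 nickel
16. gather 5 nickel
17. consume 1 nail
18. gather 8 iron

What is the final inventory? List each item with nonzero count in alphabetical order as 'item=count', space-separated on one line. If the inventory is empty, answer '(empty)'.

After 1 (gather 3 nickel): nickel=3
After 2 (craft nail): nail=3
After 3 (gather 4 iron): iron=4 nail=3
After 4 (craft hammer): hammer=2 iron=1 nail=3
After 5 (gather 7 nickel): hammer=2 iron=1 nail=3 nickel=7
After 6 (gather 8 iron): hammer=2 iron=9 nail=3 nickel=7
After 7 (craft hammer): hammer=4 iron=6 nail=3 nickel=7
After 8 (craft nail): hammer=4 iron=6 nail=6 nickel=4
After 9 (craft hammer): hammer=6 iron=3 nail=6 nickel=4
After 10 (craft hammer): hammer=8 nail=6 nickel=4
After 11 (craft nail): hammer=8 nail=9 nickel=1
After 12 (gather 1 iron): hammer=8 iron=1 nail=9 nickel=1
After 13 (consume 3 nail): hammer=8 iron=1 nail=6 nickel=1
After 14 (gather 5 nickel): hammer=8 iron=1 nail=6 nickel=6
After 15 (gather 2 nickel): hammer=8 iron=1 nail=6 nickel=8
After 16 (gather 5 nickel): hammer=8 iron=1 nail=6 nickel=13
After 17 (consume 1 nail): hammer=8 iron=1 nail=5 nickel=13
After 18 (gather 8 iron): hammer=8 iron=9 nail=5 nickel=13

Answer: hammer=8 iron=9 nail=5 nickel=13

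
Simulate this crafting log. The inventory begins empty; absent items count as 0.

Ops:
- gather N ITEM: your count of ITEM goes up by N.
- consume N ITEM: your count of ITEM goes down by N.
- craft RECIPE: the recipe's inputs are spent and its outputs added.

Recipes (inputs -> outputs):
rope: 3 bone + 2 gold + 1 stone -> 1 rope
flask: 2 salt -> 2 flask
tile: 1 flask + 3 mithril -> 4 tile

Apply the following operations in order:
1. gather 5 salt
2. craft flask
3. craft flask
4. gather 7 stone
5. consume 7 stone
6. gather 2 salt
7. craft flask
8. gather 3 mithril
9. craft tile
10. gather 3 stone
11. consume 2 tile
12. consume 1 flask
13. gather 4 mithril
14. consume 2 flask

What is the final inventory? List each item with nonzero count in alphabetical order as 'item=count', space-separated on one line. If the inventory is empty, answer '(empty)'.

Answer: flask=2 mithril=4 salt=1 stone=3 tile=2

Derivation:
After 1 (gather 5 salt): salt=5
After 2 (craft flask): flask=2 salt=3
After 3 (craft flask): flask=4 salt=1
After 4 (gather 7 stone): flask=4 salt=1 stone=7
After 5 (consume 7 stone): flask=4 salt=1
After 6 (gather 2 salt): flask=4 salt=3
After 7 (craft flask): flask=6 salt=1
After 8 (gather 3 mithril): flask=6 mithril=3 salt=1
After 9 (craft tile): flask=5 salt=1 tile=4
After 10 (gather 3 stone): flask=5 salt=1 stone=3 tile=4
After 11 (consume 2 tile): flask=5 salt=1 stone=3 tile=2
After 12 (consume 1 flask): flask=4 salt=1 stone=3 tile=2
After 13 (gather 4 mithril): flask=4 mithril=4 salt=1 stone=3 tile=2
After 14 (consume 2 flask): flask=2 mithril=4 salt=1 stone=3 tile=2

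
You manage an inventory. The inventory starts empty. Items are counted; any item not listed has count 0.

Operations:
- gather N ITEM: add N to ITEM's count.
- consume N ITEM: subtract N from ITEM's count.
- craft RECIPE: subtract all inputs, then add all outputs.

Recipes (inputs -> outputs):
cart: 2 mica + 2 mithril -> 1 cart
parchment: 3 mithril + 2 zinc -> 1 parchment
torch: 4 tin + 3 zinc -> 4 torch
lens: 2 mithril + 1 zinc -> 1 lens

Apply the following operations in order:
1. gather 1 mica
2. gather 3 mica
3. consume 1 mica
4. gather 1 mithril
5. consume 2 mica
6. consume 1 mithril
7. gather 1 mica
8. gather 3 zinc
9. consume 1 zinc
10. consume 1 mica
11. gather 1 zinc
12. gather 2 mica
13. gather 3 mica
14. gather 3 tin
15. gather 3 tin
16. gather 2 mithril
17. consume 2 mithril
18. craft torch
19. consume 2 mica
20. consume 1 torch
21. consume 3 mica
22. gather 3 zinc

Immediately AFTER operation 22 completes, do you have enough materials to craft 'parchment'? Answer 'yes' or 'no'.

After 1 (gather 1 mica): mica=1
After 2 (gather 3 mica): mica=4
After 3 (consume 1 mica): mica=3
After 4 (gather 1 mithril): mica=3 mithril=1
After 5 (consume 2 mica): mica=1 mithril=1
After 6 (consume 1 mithril): mica=1
After 7 (gather 1 mica): mica=2
After 8 (gather 3 zinc): mica=2 zinc=3
After 9 (consume 1 zinc): mica=2 zinc=2
After 10 (consume 1 mica): mica=1 zinc=2
After 11 (gather 1 zinc): mica=1 zinc=3
After 12 (gather 2 mica): mica=3 zinc=3
After 13 (gather 3 mica): mica=6 zinc=3
After 14 (gather 3 tin): mica=6 tin=3 zinc=3
After 15 (gather 3 tin): mica=6 tin=6 zinc=3
After 16 (gather 2 mithril): mica=6 mithril=2 tin=6 zinc=3
After 17 (consume 2 mithril): mica=6 tin=6 zinc=3
After 18 (craft torch): mica=6 tin=2 torch=4
After 19 (consume 2 mica): mica=4 tin=2 torch=4
After 20 (consume 1 torch): mica=4 tin=2 torch=3
After 21 (consume 3 mica): mica=1 tin=2 torch=3
After 22 (gather 3 zinc): mica=1 tin=2 torch=3 zinc=3

Answer: no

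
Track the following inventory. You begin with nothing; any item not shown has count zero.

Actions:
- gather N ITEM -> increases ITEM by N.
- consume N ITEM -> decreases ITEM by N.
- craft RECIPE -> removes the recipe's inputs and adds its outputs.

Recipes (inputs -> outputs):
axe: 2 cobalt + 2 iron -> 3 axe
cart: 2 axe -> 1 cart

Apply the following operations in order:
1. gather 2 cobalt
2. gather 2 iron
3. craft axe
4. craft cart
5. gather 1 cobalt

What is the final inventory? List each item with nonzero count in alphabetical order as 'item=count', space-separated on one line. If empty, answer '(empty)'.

Answer: axe=1 cart=1 cobalt=1

Derivation:
After 1 (gather 2 cobalt): cobalt=2
After 2 (gather 2 iron): cobalt=2 iron=2
After 3 (craft axe): axe=3
After 4 (craft cart): axe=1 cart=1
After 5 (gather 1 cobalt): axe=1 cart=1 cobalt=1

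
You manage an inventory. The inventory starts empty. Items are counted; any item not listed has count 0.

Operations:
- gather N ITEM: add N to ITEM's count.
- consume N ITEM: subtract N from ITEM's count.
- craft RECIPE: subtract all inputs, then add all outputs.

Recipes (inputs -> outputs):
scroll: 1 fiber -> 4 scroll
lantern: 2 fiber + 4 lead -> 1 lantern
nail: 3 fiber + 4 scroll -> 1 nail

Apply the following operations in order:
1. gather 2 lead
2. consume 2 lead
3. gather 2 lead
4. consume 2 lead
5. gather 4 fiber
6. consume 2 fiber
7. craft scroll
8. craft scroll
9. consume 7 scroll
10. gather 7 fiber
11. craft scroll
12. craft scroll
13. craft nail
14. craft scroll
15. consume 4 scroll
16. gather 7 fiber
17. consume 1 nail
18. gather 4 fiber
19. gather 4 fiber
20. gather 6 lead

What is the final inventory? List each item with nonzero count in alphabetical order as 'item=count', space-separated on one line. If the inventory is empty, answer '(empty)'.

Answer: fiber=16 lead=6 scroll=5

Derivation:
After 1 (gather 2 lead): lead=2
After 2 (consume 2 lead): (empty)
After 3 (gather 2 lead): lead=2
After 4 (consume 2 lead): (empty)
After 5 (gather 4 fiber): fiber=4
After 6 (consume 2 fiber): fiber=2
After 7 (craft scroll): fiber=1 scroll=4
After 8 (craft scroll): scroll=8
After 9 (consume 7 scroll): scroll=1
After 10 (gather 7 fiber): fiber=7 scroll=1
After 11 (craft scroll): fiber=6 scroll=5
After 12 (craft scroll): fiber=5 scroll=9
After 13 (craft nail): fiber=2 nail=1 scroll=5
After 14 (craft scroll): fiber=1 nail=1 scroll=9
After 15 (consume 4 scroll): fiber=1 nail=1 scroll=5
After 16 (gather 7 fiber): fiber=8 nail=1 scroll=5
After 17 (consume 1 nail): fiber=8 scroll=5
After 18 (gather 4 fiber): fiber=12 scroll=5
After 19 (gather 4 fiber): fiber=16 scroll=5
After 20 (gather 6 lead): fiber=16 lead=6 scroll=5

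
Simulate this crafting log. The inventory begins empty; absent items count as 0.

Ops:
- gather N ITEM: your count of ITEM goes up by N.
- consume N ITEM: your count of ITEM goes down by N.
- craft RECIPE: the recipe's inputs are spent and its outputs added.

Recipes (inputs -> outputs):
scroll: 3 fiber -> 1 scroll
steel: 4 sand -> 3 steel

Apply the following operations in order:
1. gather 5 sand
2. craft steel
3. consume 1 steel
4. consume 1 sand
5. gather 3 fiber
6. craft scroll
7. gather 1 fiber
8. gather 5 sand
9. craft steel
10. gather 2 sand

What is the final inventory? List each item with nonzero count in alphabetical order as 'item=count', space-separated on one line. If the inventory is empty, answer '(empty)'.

After 1 (gather 5 sand): sand=5
After 2 (craft steel): sand=1 steel=3
After 3 (consume 1 steel): sand=1 steel=2
After 4 (consume 1 sand): steel=2
After 5 (gather 3 fiber): fiber=3 steel=2
After 6 (craft scroll): scroll=1 steel=2
After 7 (gather 1 fiber): fiber=1 scroll=1 steel=2
After 8 (gather 5 sand): fiber=1 sand=5 scroll=1 steel=2
After 9 (craft steel): fiber=1 sand=1 scroll=1 steel=5
After 10 (gather 2 sand): fiber=1 sand=3 scroll=1 steel=5

Answer: fiber=1 sand=3 scroll=1 steel=5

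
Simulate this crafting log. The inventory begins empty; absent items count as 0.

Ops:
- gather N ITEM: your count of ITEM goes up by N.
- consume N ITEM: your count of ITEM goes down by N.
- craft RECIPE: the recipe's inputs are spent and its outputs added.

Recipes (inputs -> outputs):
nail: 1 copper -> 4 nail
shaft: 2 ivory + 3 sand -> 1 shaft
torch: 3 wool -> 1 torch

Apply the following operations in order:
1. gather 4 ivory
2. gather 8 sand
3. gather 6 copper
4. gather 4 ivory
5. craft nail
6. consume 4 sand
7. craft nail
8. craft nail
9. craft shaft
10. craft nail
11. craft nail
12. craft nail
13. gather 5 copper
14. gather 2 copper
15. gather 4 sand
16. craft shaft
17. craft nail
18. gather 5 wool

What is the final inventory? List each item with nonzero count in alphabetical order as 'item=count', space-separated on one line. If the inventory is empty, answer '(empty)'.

After 1 (gather 4 ivory): ivory=4
After 2 (gather 8 sand): ivory=4 sand=8
After 3 (gather 6 copper): copper=6 ivory=4 sand=8
After 4 (gather 4 ivory): copper=6 ivory=8 sand=8
After 5 (craft nail): copper=5 ivory=8 nail=4 sand=8
After 6 (consume 4 sand): copper=5 ivory=8 nail=4 sand=4
After 7 (craft nail): copper=4 ivory=8 nail=8 sand=4
After 8 (craft nail): copper=3 ivory=8 nail=12 sand=4
After 9 (craft shaft): copper=3 ivory=6 nail=12 sand=1 shaft=1
After 10 (craft nail): copper=2 ivory=6 nail=16 sand=1 shaft=1
After 11 (craft nail): copper=1 ivory=6 nail=20 sand=1 shaft=1
After 12 (craft nail): ivory=6 nail=24 sand=1 shaft=1
After 13 (gather 5 copper): copper=5 ivory=6 nail=24 sand=1 shaft=1
After 14 (gather 2 copper): copper=7 ivory=6 nail=24 sand=1 shaft=1
After 15 (gather 4 sand): copper=7 ivory=6 nail=24 sand=5 shaft=1
After 16 (craft shaft): copper=7 ivory=4 nail=24 sand=2 shaft=2
After 17 (craft nail): copper=6 ivory=4 nail=28 sand=2 shaft=2
After 18 (gather 5 wool): copper=6 ivory=4 nail=28 sand=2 shaft=2 wool=5

Answer: copper=6 ivory=4 nail=28 sand=2 shaft=2 wool=5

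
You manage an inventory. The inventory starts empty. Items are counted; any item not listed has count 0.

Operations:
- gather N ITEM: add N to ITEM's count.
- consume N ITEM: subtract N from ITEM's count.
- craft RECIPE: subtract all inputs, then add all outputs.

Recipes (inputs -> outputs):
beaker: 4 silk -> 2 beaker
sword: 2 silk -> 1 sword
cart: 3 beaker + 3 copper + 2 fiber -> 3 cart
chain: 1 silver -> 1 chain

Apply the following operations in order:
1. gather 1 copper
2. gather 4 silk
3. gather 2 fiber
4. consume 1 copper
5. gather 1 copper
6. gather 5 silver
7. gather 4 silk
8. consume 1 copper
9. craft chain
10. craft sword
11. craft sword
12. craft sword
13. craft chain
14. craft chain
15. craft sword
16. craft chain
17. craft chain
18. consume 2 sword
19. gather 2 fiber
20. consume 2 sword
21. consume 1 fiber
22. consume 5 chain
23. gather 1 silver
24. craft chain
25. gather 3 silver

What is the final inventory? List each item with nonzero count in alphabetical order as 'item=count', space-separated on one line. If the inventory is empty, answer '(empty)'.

After 1 (gather 1 copper): copper=1
After 2 (gather 4 silk): copper=1 silk=4
After 3 (gather 2 fiber): copper=1 fiber=2 silk=4
After 4 (consume 1 copper): fiber=2 silk=4
After 5 (gather 1 copper): copper=1 fiber=2 silk=4
After 6 (gather 5 silver): copper=1 fiber=2 silk=4 silver=5
After 7 (gather 4 silk): copper=1 fiber=2 silk=8 silver=5
After 8 (consume 1 copper): fiber=2 silk=8 silver=5
After 9 (craft chain): chain=1 fiber=2 silk=8 silver=4
After 10 (craft sword): chain=1 fiber=2 silk=6 silver=4 sword=1
After 11 (craft sword): chain=1 fiber=2 silk=4 silver=4 sword=2
After 12 (craft sword): chain=1 fiber=2 silk=2 silver=4 sword=3
After 13 (craft chain): chain=2 fiber=2 silk=2 silver=3 sword=3
After 14 (craft chain): chain=3 fiber=2 silk=2 silver=2 sword=3
After 15 (craft sword): chain=3 fiber=2 silver=2 sword=4
After 16 (craft chain): chain=4 fiber=2 silver=1 sword=4
After 17 (craft chain): chain=5 fiber=2 sword=4
After 18 (consume 2 sword): chain=5 fiber=2 sword=2
After 19 (gather 2 fiber): chain=5 fiber=4 sword=2
After 20 (consume 2 sword): chain=5 fiber=4
After 21 (consume 1 fiber): chain=5 fiber=3
After 22 (consume 5 chain): fiber=3
After 23 (gather 1 silver): fiber=3 silver=1
After 24 (craft chain): chain=1 fiber=3
After 25 (gather 3 silver): chain=1 fiber=3 silver=3

Answer: chain=1 fiber=3 silver=3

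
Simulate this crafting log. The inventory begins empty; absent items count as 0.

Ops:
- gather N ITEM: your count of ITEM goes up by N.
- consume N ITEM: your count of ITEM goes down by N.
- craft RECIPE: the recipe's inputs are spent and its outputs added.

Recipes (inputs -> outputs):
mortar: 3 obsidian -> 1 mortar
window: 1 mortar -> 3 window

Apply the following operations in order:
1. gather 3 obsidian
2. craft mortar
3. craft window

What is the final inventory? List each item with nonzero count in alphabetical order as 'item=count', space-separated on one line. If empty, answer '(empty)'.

After 1 (gather 3 obsidian): obsidian=3
After 2 (craft mortar): mortar=1
After 3 (craft window): window=3

Answer: window=3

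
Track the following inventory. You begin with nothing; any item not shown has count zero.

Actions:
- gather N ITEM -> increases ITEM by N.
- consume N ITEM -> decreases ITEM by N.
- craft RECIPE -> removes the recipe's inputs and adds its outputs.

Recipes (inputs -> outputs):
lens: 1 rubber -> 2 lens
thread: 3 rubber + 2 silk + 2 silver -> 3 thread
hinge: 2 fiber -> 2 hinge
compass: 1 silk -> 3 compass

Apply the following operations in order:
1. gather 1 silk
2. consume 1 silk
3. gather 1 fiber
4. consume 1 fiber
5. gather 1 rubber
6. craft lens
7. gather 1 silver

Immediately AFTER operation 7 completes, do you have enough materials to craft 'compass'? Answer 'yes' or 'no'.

After 1 (gather 1 silk): silk=1
After 2 (consume 1 silk): (empty)
After 3 (gather 1 fiber): fiber=1
After 4 (consume 1 fiber): (empty)
After 5 (gather 1 rubber): rubber=1
After 6 (craft lens): lens=2
After 7 (gather 1 silver): lens=2 silver=1

Answer: no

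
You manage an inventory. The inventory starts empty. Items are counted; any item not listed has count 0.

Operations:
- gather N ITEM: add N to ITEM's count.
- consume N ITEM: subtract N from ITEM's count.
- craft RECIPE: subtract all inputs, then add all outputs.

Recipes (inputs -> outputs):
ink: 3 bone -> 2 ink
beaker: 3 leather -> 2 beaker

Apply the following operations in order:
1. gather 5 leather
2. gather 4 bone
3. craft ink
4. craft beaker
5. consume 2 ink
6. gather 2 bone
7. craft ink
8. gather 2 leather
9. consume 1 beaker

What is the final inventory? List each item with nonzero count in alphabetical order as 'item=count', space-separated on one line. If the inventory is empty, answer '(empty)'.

After 1 (gather 5 leather): leather=5
After 2 (gather 4 bone): bone=4 leather=5
After 3 (craft ink): bone=1 ink=2 leather=5
After 4 (craft beaker): beaker=2 bone=1 ink=2 leather=2
After 5 (consume 2 ink): beaker=2 bone=1 leather=2
After 6 (gather 2 bone): beaker=2 bone=3 leather=2
After 7 (craft ink): beaker=2 ink=2 leather=2
After 8 (gather 2 leather): beaker=2 ink=2 leather=4
After 9 (consume 1 beaker): beaker=1 ink=2 leather=4

Answer: beaker=1 ink=2 leather=4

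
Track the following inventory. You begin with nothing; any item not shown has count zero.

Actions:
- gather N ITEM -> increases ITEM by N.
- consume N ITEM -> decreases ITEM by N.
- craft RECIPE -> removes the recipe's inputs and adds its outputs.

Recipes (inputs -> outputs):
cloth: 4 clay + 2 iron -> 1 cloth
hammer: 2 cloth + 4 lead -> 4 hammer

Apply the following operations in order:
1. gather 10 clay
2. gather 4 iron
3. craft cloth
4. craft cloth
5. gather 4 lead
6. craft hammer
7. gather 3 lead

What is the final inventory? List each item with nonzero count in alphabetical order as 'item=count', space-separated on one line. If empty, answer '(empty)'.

After 1 (gather 10 clay): clay=10
After 2 (gather 4 iron): clay=10 iron=4
After 3 (craft cloth): clay=6 cloth=1 iron=2
After 4 (craft cloth): clay=2 cloth=2
After 5 (gather 4 lead): clay=2 cloth=2 lead=4
After 6 (craft hammer): clay=2 hammer=4
After 7 (gather 3 lead): clay=2 hammer=4 lead=3

Answer: clay=2 hammer=4 lead=3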